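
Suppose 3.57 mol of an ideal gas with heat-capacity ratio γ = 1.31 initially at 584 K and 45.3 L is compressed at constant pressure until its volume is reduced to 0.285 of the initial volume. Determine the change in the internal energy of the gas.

-40000 J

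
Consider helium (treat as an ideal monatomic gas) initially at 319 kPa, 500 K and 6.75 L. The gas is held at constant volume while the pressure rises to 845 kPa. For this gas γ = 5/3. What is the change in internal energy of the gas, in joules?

5330 J

n = P₁V₁/(RT₁) = 319×6.75/(8.314×500) = 0.518 mol.
Isochoric: V stays 6.75 L; P/T = const ⇒ T₂ = 1320 K, P₂ = 845 kPa.
For an ideal gas ΔU = nCvΔT with Cv = (3/2)R = 12.5 J/(mol·K).
ΔU = 0.518×12.5×(1320−500) = 5330 J.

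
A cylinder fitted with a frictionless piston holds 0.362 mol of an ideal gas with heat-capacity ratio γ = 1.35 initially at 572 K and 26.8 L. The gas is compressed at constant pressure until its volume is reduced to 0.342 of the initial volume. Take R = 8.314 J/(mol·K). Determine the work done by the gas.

P₁ = nRT₁/V₁ = 0.362×8.314×572/26.8 = 64.2 kPa.
Isobaric: P stays 64.2 kPa; V/T = const ⇒ T₂ = 196 K, V₂ = 9.17 L.
W = PΔV = 64.2×(9.17−26.8) kPa·L = -1130 J.

-1130 J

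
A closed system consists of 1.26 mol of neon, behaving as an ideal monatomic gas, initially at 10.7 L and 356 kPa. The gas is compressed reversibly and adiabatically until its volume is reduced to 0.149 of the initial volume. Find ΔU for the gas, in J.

T₁ = P₁V₁/(nR) = 356×10.7/(1.26×8.314) = 364 K.
Adiabatic: TV^(γ−1) = const ⇒ T₂ = 364×(6.71)^0.667 = 1290 K; PV^γ = const ⇒ P₂ = 8500 kPa.
For an ideal gas ΔU = nCvΔT with Cv = (3/2)R = 12.5 J/(mol·K).
ΔU = 1.26×12.5×(1290−364) = 14600 J.

14600 J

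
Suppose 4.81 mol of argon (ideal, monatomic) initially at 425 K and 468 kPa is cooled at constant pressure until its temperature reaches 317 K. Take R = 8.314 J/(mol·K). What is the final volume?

V₁ = nRT₁/P₁ = 4.81×8.314×425/468 = 36.3 L.
Isobaric: P stays 468 kPa; V/T = const ⇒ T₂ = 317 K, V₂ = 27.1 L.

27.1 L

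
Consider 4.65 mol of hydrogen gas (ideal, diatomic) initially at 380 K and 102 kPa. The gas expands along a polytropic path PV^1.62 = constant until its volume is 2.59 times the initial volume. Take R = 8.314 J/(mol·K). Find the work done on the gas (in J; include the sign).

V₁ = nRT₁/P₁ = 4.65×8.314×380/102 = 144 L.
Polytropic n=1.62: T₂ = T₁(V₁/V₂)^(n−1) = 380×(0.386)^0.62 = 211 K; P₂ = P₁(V₁/V₂)^n = 21.8 kPa.
W = (P₁V₁−P₂V₂)/(n−1) = (102×144−21.8×373)/0.62 = 10600 J.
Work done on the gas = −W_by = -10600 J.

-10600 J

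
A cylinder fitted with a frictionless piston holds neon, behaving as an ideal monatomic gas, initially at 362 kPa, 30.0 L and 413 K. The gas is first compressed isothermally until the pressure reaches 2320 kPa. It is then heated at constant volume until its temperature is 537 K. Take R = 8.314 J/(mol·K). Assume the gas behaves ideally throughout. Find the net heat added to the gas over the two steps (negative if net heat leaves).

-15300 J

n = P₁V₁/(RT₁) = 362×30.0/(8.314×413) = 3.16 mol.
Step 1 — Isothermal: T stays 413 K; PV = const ⇒ V₂ = 4.68 L, P₂ = 2320 kPa.
ΔU = 0 (ideal gas, T constant).
W = nRT ln(V₂/V₁) = 3.16×8.314×413×ln(0.156) = -20200 J.
Q = ΔU + W = -20200 J.
State after step 1: P = 2320 kPa, V = 4.68 L, T = 413 K.
Step 2 — Isochoric: V stays 4.68 L; P/T = const ⇒ T₂ = 537 K, P₂ = 3020 kPa.
W = 0 (no volume change).
ΔU = nCvΔT = 3.16×12.5×(537−413) = 4890 J.
Q = ΔU = 4890 J.
Net over both steps: W = -20200 J, Q = -15300 J, ΔU = 4890 J.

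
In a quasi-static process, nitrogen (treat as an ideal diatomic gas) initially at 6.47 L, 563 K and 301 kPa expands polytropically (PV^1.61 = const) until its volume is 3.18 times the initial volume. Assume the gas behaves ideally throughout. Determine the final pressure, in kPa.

46.7 kPa

Polytropic n=1.61: T₂ = T₁(V₁/V₂)^(n−1) = 563×(0.314)^0.61 = 278 K; P₂ = P₁(V₁/V₂)^n = 46.7 kPa.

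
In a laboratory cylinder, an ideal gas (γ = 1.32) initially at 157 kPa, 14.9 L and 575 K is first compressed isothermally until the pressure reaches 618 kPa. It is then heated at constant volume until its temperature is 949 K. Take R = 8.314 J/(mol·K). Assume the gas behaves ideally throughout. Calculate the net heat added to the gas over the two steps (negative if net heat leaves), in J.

n = P₁V₁/(RT₁) = 157×14.9/(8.314×575) = 0.489 mol.
Step 1 — Isothermal: T stays 575 K; PV = const ⇒ V₂ = 3.79 L, P₂ = 618 kPa.
ΔU = 0 (ideal gas, T constant).
W = nRT ln(V₂/V₁) = 0.489×8.314×575×ln(0.254) = -3210 J.
Q = ΔU + W = -3210 J.
State after step 1: P = 618 kPa, V = 3.79 L, T = 575 K.
Step 2 — Isochoric: V stays 3.79 L; P/T = const ⇒ T₂ = 949 K, P₂ = 1020 kPa.
W = 0 (no volume change).
ΔU = nCvΔT = 0.489×26.0×(949−575) = 4750 J.
Q = ΔU = 4750 J.
Net over both steps: W = -3210 J, Q = 1550 J, ΔU = 4750 J.

1550 J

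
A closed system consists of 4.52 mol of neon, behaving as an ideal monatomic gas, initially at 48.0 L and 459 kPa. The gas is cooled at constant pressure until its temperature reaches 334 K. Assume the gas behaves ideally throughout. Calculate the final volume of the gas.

27.3 L

T₁ = P₁V₁/(nR) = 459×48.0/(4.52×8.314) = 586 K.
Isobaric: P stays 459 kPa; V/T = const ⇒ T₂ = 334 K, V₂ = 27.3 L.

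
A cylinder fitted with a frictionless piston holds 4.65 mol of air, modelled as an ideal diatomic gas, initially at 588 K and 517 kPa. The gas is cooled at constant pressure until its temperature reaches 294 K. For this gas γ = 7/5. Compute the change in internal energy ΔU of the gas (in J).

-28400 J

V₁ = nRT₁/P₁ = 4.65×8.314×588/517 = 44.0 L.
Isobaric: P stays 517 kPa; V/T = const ⇒ T₂ = 294 K, V₂ = 22.0 L.
For an ideal gas ΔU = nCvΔT with Cv = (5/2)R = 20.8 J/(mol·K).
ΔU = 4.65×20.8×(294−588) = -28400 J.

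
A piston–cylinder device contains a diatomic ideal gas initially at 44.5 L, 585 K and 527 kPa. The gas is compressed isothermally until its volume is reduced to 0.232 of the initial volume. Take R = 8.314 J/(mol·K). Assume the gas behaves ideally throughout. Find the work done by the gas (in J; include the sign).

-34300 J

n = P₁V₁/(RT₁) = 527×44.5/(8.314×585) = 4.82 mol.
Isothermal: T stays 585 K; PV = const ⇒ V₂ = 10.3 L, P₂ = 2270 kPa.
W = nRT ln(V₂/V₁) = 4.82×8.314×585×ln(0.232) = -34300 J.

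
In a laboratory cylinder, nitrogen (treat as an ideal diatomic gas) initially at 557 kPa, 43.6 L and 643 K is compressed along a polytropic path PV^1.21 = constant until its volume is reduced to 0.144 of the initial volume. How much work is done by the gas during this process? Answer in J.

n = P₁V₁/(RT₁) = 557×43.6/(8.314×643) = 4.54 mol.
Polytropic n=1.21: T₂ = T₁(V₁/V₂)^(n−1) = 643×(6.94)^0.21 = 966 K; P₂ = P₁(V₁/V₂)^n = 5810 kPa.
W = (P₁V₁−P₂V₂)/(n−1) = (557×43.6−5810×6.28)/0.21 = -58100 J.

-58100 J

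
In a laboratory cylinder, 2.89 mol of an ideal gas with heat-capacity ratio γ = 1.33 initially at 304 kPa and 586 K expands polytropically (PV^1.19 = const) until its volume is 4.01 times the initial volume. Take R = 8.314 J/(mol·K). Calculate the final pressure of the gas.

58.2 kPa

V₁ = nRT₁/P₁ = 2.89×8.314×586/304 = 46.3 L.
Polytropic n=1.19: T₂ = T₁(V₁/V₂)^(n−1) = 586×(0.249)^0.19 = 450 K; P₂ = P₁(V₁/V₂)^n = 58.2 kPa.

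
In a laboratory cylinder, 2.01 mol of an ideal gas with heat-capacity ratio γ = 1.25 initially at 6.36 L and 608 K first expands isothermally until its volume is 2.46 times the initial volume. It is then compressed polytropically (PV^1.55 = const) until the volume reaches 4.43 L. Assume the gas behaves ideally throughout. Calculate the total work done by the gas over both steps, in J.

-9360 J

P₁ = nRT₁/V₁ = 2.01×8.314×608/6.36 = 1600 kPa.
Step 1 — Isothermal: T stays 608 K; PV = const ⇒ V₂ = 15.6 L, P₂ = 649 kPa.
ΔU = 0 (ideal gas, T constant).
W = nRT ln(V₂/V₁) = 2.01×8.314×608×ln(2.46) = 9150 J.
Q = ΔU + W = 9150 J.
State after step 1: P = 649 kPa, V = 15.6 L, T = 608 K.
Step 2 — Polytropic n=1.55: T₂ = T₁(V₁/V₂)^(n−1) = 608×(3.53)^0.55 = 1220 K; P₂ = P₁(V₁/V₂)^n = 4590 kPa.
W = (P₁V₁−P₂V₂)/(n−1) = (649×15.6−4590×4.43)/0.55 = -18500 J.
ΔU = nCvΔT = 2.01×33.3×(1220−608) = 40700 J.
Q = ΔU + W = 22200 J.
Net over both steps: W = -9360 J, Q = 31400 J, ΔU = 40700 J.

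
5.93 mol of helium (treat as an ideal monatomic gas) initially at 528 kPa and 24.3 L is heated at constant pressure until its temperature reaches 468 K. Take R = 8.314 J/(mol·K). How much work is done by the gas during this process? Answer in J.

10200 J

T₁ = P₁V₁/(nR) = 528×24.3/(5.93×8.314) = 260 K.
Isobaric: P stays 528 kPa; V/T = const ⇒ T₂ = 468 K, V₂ = 43.7 L.
W = PΔV = 528×(43.7−24.3) kPa·L = 10200 J.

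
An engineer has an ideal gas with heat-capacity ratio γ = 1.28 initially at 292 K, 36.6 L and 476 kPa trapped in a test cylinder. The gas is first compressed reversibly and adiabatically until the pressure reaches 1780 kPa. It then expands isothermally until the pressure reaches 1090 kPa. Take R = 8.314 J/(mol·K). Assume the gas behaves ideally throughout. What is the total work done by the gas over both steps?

-9410 J

n = P₁V₁/(RT₁) = 476×36.6/(8.314×292) = 7.18 mol.
Step 1 — Adiabatic: T₂/T₁ = (P₂/P₁)^((γ−1)/γ) ⇒ T₂ = 292×(3.74)^0.219 = 390 K; V₂ = 13.1 L.
ΔU = nCvΔT = 7.18×29.7×(390−292) = 20800 J.
Q = 0 for an adiabatic process, so W = −ΔU = -20800 J.
State after step 1: P = 1780 kPa, V = 13.1 L, T = 390 K.
Step 2 — Isothermal: T stays 390 K; PV = const ⇒ V₂ = 21.3 L, P₂ = 1090 kPa.
ΔU = 0 (ideal gas, T constant).
W = nRT ln(V₂/V₁) = 7.18×8.314×390×ln(1.63) = 11400 J.
Q = ΔU + W = 11400 J.
Net over both steps: W = -9410 J, Q = 11400 J, ΔU = 20800 J.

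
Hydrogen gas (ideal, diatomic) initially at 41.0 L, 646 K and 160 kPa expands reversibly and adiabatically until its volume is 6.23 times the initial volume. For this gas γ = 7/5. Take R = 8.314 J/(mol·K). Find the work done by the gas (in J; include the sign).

n = P₁V₁/(RT₁) = 160×41.0/(8.314×646) = 1.22 mol.
Adiabatic: TV^(γ−1) = const ⇒ T₂ = 646×(0.161)^0.400 = 311 K; PV^γ = const ⇒ P₂ = 12.4 kPa.
ΔU = nCvΔT = 1.22×20.8×(311−646) = -8510 J.
Q = 0 for an adiabatic process, so W = −ΔU = 8510 J.

8510 J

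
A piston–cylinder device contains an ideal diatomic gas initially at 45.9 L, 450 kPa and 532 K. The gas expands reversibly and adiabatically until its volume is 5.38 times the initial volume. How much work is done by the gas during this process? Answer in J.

25300 J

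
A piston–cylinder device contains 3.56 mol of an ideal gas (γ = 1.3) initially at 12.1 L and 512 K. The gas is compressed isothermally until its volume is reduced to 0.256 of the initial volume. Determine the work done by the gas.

P₁ = nRT₁/V₁ = 3.56×8.314×512/12.1 = 1250 kPa.
Isothermal: T stays 512 K; PV = const ⇒ V₂ = 3.10 L, P₂ = 4890 kPa.
W = nRT ln(V₂/V₁) = 3.56×8.314×512×ln(0.256) = -20600 J.

-20600 J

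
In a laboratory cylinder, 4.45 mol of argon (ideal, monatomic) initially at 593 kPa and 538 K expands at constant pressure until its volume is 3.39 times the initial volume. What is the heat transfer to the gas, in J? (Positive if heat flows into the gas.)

V₁ = nRT₁/P₁ = 4.45×8.314×538/593 = 33.6 L.
Isobaric: P stays 593 kPa; V/T = const ⇒ T₂ = 1820 K, V₂ = 114 L.
W = PΔV = 593×(114−33.6) kPa·L = 47600 J.
ΔU = nCvΔT = 4.45×12.5×(1820−538) = 71400 J.
Q = ΔU + W = nCpΔT = 119000 J.

119000 J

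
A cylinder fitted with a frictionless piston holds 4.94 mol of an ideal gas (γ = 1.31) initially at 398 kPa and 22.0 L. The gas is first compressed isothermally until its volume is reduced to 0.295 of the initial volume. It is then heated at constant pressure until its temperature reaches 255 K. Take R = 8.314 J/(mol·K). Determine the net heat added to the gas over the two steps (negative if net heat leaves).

T₁ = P₁V₁/(nR) = 398×22.0/(4.94×8.314) = 213 K.
Step 1 — Isothermal: T stays 213 K; PV = const ⇒ V₂ = 6.49 L, P₂ = 1350 kPa.
ΔU = 0 (ideal gas, T constant).
W = nRT ln(V₂/V₁) = 4.94×8.314×213×ln(0.295) = -10700 J.
Q = ΔU + W = -10700 J.
State after step 1: P = 1350 kPa, V = 6.49 L, T = 213 K.
Step 2 — Isobaric: P stays 1350 kPa; V/T = const ⇒ T₂ = 255 K, V₂ = 7.76 L.
W = PΔV = 1350×(7.76−6.49) kPa·L = 1720 J.
ΔU = nCvΔT = 4.94×26.8×(255−213) = 5540 J.
Q = ΔU + W = nCpΔT = 7260 J.
Net over both steps: W = -8970 J, Q = -3430 J, ΔU = 5540 J.

-3430 J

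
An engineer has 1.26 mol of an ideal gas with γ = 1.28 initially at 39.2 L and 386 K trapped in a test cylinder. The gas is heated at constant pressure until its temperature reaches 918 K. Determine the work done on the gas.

P₁ = nRT₁/V₁ = 1.26×8.314×386/39.2 = 103 kPa.
Isobaric: P stays 103 kPa; V/T = const ⇒ T₂ = 918 K, V₂ = 93.2 L.
W = PΔV = 103×(93.2−39.2) kPa·L = 5570 J.
Work done on the gas = −W_by = -5570 J.

-5570 J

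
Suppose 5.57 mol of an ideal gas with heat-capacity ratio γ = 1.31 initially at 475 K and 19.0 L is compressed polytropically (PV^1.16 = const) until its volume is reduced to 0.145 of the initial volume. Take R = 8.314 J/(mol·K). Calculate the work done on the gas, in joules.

49800 J

P₁ = nRT₁/V₁ = 5.57×8.314×475/19.0 = 1160 kPa.
Polytropic n=1.16: T₂ = T₁(V₁/V₂)^(n−1) = 475×(6.90)^0.16 = 647 K; P₂ = P₁(V₁/V₂)^n = 10900 kPa.
W = (P₁V₁−P₂V₂)/(n−1) = (1160×19.0−10900×2.75)/0.16 = -49800 J.
Work done on the gas = −W_by = 49800 J.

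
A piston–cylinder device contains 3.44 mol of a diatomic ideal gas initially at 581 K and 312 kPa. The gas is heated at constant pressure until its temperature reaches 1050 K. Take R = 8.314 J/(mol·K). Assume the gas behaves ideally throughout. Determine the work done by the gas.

13400 J

V₁ = nRT₁/P₁ = 3.44×8.314×581/312 = 53.3 L.
Isobaric: P stays 312 kPa; V/T = const ⇒ T₂ = 1050 K, V₂ = 96.3 L.
W = PΔV = 312×(96.3−53.3) kPa·L = 13400 J.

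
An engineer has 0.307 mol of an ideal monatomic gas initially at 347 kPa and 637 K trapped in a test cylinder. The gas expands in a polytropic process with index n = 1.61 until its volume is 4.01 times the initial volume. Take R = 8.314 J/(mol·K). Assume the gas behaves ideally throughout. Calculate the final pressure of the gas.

37.1 kPa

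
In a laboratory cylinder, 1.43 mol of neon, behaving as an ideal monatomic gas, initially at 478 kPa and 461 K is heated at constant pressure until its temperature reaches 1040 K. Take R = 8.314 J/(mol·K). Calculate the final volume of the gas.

25.9 L

V₁ = nRT₁/P₁ = 1.43×8.314×461/478 = 11.5 L.
Isobaric: P stays 478 kPa; V/T = const ⇒ T₂ = 1040 K, V₂ = 25.9 L.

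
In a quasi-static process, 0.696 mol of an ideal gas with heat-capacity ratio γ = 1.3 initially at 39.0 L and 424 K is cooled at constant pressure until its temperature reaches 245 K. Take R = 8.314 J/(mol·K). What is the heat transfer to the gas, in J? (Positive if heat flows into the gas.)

-4490 J

P₁ = nRT₁/V₁ = 0.696×8.314×424/39.0 = 62.9 kPa.
Isobaric: P stays 62.9 kPa; V/T = const ⇒ T₂ = 245 K, V₂ = 22.5 L.
W = PΔV = 62.9×(22.5−39.0) kPa·L = -1040 J.
ΔU = nCvΔT = 0.696×27.7×(245−424) = -3450 J.
Q = ΔU + W = nCpΔT = -4490 J.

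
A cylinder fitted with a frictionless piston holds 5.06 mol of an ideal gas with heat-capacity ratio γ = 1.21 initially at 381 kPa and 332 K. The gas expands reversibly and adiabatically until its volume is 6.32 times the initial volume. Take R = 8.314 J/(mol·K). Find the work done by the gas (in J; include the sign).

V₁ = nRT₁/P₁ = 5.06×8.314×332/381 = 36.7 L.
Adiabatic: TV^(γ−1) = const ⇒ T₂ = 332×(0.158)^0.210 = 225 K; PV^γ = const ⇒ P₂ = 40.9 kPa.
ΔU = nCvΔT = 5.06×39.6×(225−332) = -21400 J.
Q = 0 for an adiabatic process, so W = −ΔU = 21400 J.

21400 J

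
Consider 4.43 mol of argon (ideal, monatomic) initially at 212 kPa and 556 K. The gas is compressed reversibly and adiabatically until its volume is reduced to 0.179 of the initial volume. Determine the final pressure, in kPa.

3730 kPa

V₁ = nRT₁/P₁ = 4.43×8.314×556/212 = 96.6 L.
Adiabatic: TV^(γ−1) = const ⇒ T₂ = 556×(5.59)^0.667 = 1750 K; PV^γ = const ⇒ P₂ = 3730 kPa.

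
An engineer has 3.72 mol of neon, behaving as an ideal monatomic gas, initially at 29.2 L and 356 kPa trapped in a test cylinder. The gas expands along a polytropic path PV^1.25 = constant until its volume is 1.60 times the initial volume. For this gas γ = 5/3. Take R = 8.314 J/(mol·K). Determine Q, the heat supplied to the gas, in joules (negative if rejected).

T₁ = P₁V₁/(nR) = 356×29.2/(3.72×8.314) = 336 K.
Polytropic n=1.25: T₂ = T₁(V₁/V₂)^(n−1) = 336×(0.625)^0.25 = 299 K; P₂ = P₁(V₁/V₂)^n = 198 kPa.
W = (P₁V₁−P₂V₂)/(n−1) = (356×29.2−198×46.7)/0.25 = 4610 J.
ΔU = nCvΔT = 3.72×12.5×(299−336) = -1730 J.
Q = ΔU + W = 2880 J.

2880 J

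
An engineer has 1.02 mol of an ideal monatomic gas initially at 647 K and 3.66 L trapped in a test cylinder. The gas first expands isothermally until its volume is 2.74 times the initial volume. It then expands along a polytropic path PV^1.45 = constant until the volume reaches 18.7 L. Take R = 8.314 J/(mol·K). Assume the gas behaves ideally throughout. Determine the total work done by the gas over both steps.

P₁ = nRT₁/V₁ = 1.02×8.314×647/3.66 = 1500 kPa.
Step 1 — Isothermal: T stays 647 K; PV = const ⇒ V₂ = 10.0 L, P₂ = 547 kPa.
ΔU = 0 (ideal gas, T constant).
W = nRT ln(V₂/V₁) = 1.02×8.314×647×ln(2.74) = 5530 J.
Q = ΔU + W = 5530 J.
State after step 1: P = 547 kPa, V = 10.0 L, T = 647 K.
Step 2 — Polytropic n=1.45: T₂ = T₁(V₁/V₂)^(n−1) = 647×(0.536)^0.45 = 489 K; P₂ = P₁(V₁/V₂)^n = 222 kPa.
W = (P₁V₁−P₂V₂)/(n−1) = (547×10.0−222×18.7)/0.45 = 2980 J.
ΔU = nCvΔT = 1.02×12.5×(489−647) = -2010 J.
Q = ΔU + W = 969 J.
Net over both steps: W = 8510 J, Q = 6500 J, ΔU = -2010 J.

8510 J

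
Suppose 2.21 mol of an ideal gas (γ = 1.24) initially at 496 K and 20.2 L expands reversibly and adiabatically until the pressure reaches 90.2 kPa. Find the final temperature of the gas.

P₁ = nRT₁/V₁ = 2.21×8.314×496/20.2 = 451 kPa.
Adiabatic: T₂/T₁ = (P₂/P₁)^((γ−1)/γ) ⇒ T₂ = 496×(0.200)^0.194 = 363 K; V₂ = 74.0 L.

363 K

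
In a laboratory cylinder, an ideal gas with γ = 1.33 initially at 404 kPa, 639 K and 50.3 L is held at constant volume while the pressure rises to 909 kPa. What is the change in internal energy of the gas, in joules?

77000 J

n = P₁V₁/(RT₁) = 404×50.3/(8.314×639) = 3.83 mol.
Isochoric: V stays 50.3 L; P/T = const ⇒ T₂ = 1440 K, P₂ = 909 kPa.
For an ideal gas ΔU = nCvΔT with Cv = R/(γ−1) = 25.2 J/(mol·K).
ΔU = 3.83×25.2×(1440−639) = 77000 J.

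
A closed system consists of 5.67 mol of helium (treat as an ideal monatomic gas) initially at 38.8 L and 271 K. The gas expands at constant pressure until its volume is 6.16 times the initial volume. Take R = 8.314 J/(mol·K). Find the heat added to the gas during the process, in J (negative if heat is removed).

165000 J

P₁ = nRT₁/V₁ = 5.67×8.314×271/38.8 = 329 kPa.
Isobaric: P stays 329 kPa; V/T = const ⇒ T₂ = 1670 K, V₂ = 239 L.
W = PΔV = 329×(239−38.8) kPa·L = 65900 J.
ΔU = nCvΔT = 5.67×12.5×(1670−271) = 98900 J.
Q = ΔU + W = nCpΔT = 165000 J.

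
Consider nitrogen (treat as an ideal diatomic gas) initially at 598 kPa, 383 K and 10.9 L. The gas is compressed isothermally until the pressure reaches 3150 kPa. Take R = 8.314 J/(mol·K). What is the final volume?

Isothermal: T stays 383 K; PV = const ⇒ V₂ = 2.07 L, P₂ = 3150 kPa.

2.07 L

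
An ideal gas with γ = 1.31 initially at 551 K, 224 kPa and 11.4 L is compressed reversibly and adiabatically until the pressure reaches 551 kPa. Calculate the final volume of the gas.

5.73 L

Adiabatic: T₂/T₁ = (P₂/P₁)^((γ−1)/γ) ⇒ T₂ = 551×(2.46)^0.237 = 682 K; V₂ = 5.73 L.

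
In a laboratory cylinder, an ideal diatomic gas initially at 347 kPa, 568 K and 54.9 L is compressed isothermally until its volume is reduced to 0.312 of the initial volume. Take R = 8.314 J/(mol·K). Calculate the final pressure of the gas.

1110 kPa

Isothermal: T stays 568 K; PV = const ⇒ V₂ = 17.1 L, P₂ = 1110 kPa.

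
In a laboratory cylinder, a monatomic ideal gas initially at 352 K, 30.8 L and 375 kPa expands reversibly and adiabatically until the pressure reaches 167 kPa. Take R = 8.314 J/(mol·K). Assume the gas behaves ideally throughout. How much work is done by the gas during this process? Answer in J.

4790 J

n = P₁V₁/(RT₁) = 375×30.8/(8.314×352) = 3.95 mol.
Adiabatic: T₂/T₁ = (P₂/P₁)^((γ−1)/γ) ⇒ T₂ = 352×(0.445)^0.400 = 255 K; V₂ = 50.0 L.
ΔU = nCvΔT = 3.95×12.5×(255−352) = -4790 J.
Q = 0 for an adiabatic process, so W = −ΔU = 4790 J.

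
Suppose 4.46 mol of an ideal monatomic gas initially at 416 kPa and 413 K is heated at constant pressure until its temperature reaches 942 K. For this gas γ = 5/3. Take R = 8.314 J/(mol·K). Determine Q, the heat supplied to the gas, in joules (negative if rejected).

V₁ = nRT₁/P₁ = 4.46×8.314×413/416 = 36.8 L.
Isobaric: P stays 416 kPa; V/T = const ⇒ T₂ = 942 K, V₂ = 84.0 L.
W = PΔV = 416×(84.0−36.8) kPa·L = 19600 J.
ΔU = nCvΔT = 4.46×12.5×(942−413) = 29400 J.
Q = ΔU + W = nCpΔT = 49000 J.

49000 J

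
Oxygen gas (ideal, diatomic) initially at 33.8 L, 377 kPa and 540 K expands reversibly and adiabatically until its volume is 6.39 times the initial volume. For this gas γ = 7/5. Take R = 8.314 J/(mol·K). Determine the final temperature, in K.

Adiabatic: TV^(γ−1) = const ⇒ T₂ = 540×(0.156)^0.400 = 257 K; PV^γ = const ⇒ P₂ = 28.1 kPa.

257 K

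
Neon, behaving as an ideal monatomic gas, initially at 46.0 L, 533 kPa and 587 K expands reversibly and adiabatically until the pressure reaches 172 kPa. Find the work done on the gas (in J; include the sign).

-13400 J

n = P₁V₁/(RT₁) = 533×46.0/(8.314×587) = 5.02 mol.
Adiabatic: T₂/T₁ = (P₂/P₁)^((γ−1)/γ) ⇒ T₂ = 587×(0.323)^0.400 = 373 K; V₂ = 90.7 L.
ΔU = nCvΔT = 5.02×12.5×(373−587) = -13400 J.
Q = 0 for an adiabatic process, so W = −ΔU = 13400 J.
Work done on the gas = −W_by = -13400 J.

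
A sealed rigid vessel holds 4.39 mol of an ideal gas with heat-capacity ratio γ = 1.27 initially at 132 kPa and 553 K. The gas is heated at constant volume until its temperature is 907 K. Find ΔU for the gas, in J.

47900 J

V₁ = nRT₁/P₁ = 4.39×8.314×553/132 = 153 L.
Isochoric: V stays 153 L; P/T = const ⇒ T₂ = 907 K, P₂ = 216 kPa.
For an ideal gas ΔU = nCvΔT with Cv = R/(γ−1) = 30.8 J/(mol·K).
ΔU = 4.39×30.8×(907−553) = 47900 J.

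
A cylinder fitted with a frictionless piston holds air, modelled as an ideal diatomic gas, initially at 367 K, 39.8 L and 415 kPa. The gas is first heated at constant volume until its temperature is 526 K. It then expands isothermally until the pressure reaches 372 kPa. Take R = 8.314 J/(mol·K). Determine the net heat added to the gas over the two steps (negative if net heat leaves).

29000 J

n = P₁V₁/(RT₁) = 415×39.8/(8.314×367) = 5.41 mol.
Step 1 — Isochoric: V stays 39.8 L; P/T = const ⇒ T₂ = 526 K, P₂ = 595 kPa.
W = 0 (no volume change).
ΔU = nCvΔT = 5.41×20.8×(526−367) = 17900 J.
Q = ΔU = 17900 J.
State after step 1: P = 595 kPa, V = 39.8 L, T = 526 K.
Step 2 — Isothermal: T stays 526 K; PV = const ⇒ V₂ = 63.6 L, P₂ = 372 kPa.
ΔU = 0 (ideal gas, T constant).
W = nRT ln(V₂/V₁) = 5.41×8.314×526×ln(1.60) = 11100 J.
Q = ΔU + W = 11100 J.
Net over both steps: W = 11100 J, Q = 29000 J, ΔU = 17900 J.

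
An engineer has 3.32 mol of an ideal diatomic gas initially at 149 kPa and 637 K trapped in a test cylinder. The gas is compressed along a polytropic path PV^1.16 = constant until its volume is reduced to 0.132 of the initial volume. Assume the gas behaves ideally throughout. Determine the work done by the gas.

-42000 J

V₁ = nRT₁/P₁ = 3.32×8.314×637/149 = 118 L.
Polytropic n=1.16: T₂ = T₁(V₁/V₂)^(n−1) = 637×(7.58)^0.16 = 881 K; P₂ = P₁(V₁/V₂)^n = 1560 kPa.
W = (P₁V₁−P₂V₂)/(n−1) = (149×118−1560×15.6)/0.16 = -42000 J.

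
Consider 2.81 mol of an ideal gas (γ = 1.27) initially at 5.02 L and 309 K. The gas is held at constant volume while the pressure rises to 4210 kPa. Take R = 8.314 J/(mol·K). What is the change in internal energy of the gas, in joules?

P₁ = nRT₁/V₁ = 2.81×8.314×309/5.02 = 1440 kPa.
Isochoric: V stays 5.02 L; P/T = const ⇒ T₂ = 905 K, P₂ = 4210 kPa.
For an ideal gas ΔU = nCvΔT with Cv = R/(γ−1) = 30.8 J/(mol·K).
ΔU = 2.81×30.8×(905−309) = 51500 J.

51500 J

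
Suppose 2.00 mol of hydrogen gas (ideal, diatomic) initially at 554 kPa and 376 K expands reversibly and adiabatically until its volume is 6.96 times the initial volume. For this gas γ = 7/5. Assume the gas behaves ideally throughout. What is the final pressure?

36.6 kPa

V₁ = nRT₁/P₁ = 2.00×8.314×376/554 = 11.3 L.
Adiabatic: TV^(γ−1) = const ⇒ T₂ = 376×(0.144)^0.400 = 173 K; PV^γ = const ⇒ P₂ = 36.6 kPa.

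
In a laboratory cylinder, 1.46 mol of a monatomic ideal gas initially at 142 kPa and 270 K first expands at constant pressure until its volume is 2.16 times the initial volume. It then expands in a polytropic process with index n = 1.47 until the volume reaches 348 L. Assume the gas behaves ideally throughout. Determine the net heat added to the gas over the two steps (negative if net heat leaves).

V₁ = nRT₁/P₁ = 1.46×8.314×270/142 = 23.1 L.
Step 1 — Isobaric: P stays 142 kPa; V/T = const ⇒ T₂ = 583 K, V₂ = 49.9 L.
W = PΔV = 142×(49.9−23.1) kPa·L = 3800 J.
ΔU = nCvΔT = 1.46×12.5×(583−270) = 5700 J.
Q = ΔU + W = nCpΔT = 9500 J.
State after step 1: P = 142 kPa, V = 49.9 L, T = 583 K.
Step 2 — Polytropic n=1.47: T₂ = T₁(V₁/V₂)^(n−1) = 583×(0.143)^0.47 = 234 K; P₂ = P₁(V₁/V₂)^n = 8.16 kPa.
W = (P₁V₁−P₂V₂)/(n−1) = (142×49.9−8.16×348)/0.47 = 9020 J.
ΔU = nCvΔT = 1.46×12.5×(234−583) = -6360 J.
Q = ΔU + W = 2660 J.
Net over both steps: W = 12800 J, Q = 12200 J, ΔU = -656 J.

12200 J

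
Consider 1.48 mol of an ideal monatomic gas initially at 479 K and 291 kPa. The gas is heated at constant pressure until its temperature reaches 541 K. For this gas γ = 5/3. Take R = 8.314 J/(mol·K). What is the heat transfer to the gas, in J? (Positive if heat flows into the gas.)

V₁ = nRT₁/P₁ = 1.48×8.314×479/291 = 20.3 L.
Isobaric: P stays 291 kPa; V/T = const ⇒ T₂ = 541 K, V₂ = 22.9 L.
W = PΔV = 291×(22.9−20.3) kPa·L = 763 J.
ΔU = nCvΔT = 1.48×12.5×(541−479) = 1140 J.
Q = ΔU + W = nCpΔT = 1910 J.

1910 J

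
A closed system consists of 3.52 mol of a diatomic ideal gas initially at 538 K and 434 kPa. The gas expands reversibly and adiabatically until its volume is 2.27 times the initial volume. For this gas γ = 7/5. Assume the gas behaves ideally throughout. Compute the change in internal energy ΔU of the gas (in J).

V₁ = nRT₁/P₁ = 3.52×8.314×538/434 = 36.3 L.
Adiabatic: TV^(γ−1) = const ⇒ T₂ = 538×(0.441)^0.400 = 388 K; PV^γ = const ⇒ P₂ = 138 kPa.
For an ideal gas ΔU = nCvΔT with Cv = (5/2)R = 20.8 J/(mol·K).
ΔU = 3.52×20.8×(388−538) = -11000 J.

-11000 J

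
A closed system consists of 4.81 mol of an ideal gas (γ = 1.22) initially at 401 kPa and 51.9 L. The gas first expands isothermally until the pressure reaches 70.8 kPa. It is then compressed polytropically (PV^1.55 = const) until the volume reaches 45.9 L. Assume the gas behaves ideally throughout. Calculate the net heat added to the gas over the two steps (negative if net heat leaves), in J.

T₁ = P₁V₁/(nR) = 401×51.9/(4.81×8.314) = 520 K.
Step 1 — Isothermal: T stays 520 K; PV = const ⇒ V₂ = 294 L, P₂ = 70.8 kPa.
ΔU = 0 (ideal gas, T constant).
W = nRT ln(V₂/V₁) = 4.81×8.314×520×ln(5.66) = 36100 J.
Q = ΔU + W = 36100 J.
State after step 1: P = 70.8 kPa, V = 294 L, T = 520 K.
Step 2 — Polytropic n=1.55: T₂ = T₁(V₁/V₂)^(n−1) = 520×(6.40)^0.55 = 1450 K; P₂ = P₁(V₁/V₂)^n = 1260 kPa.
W = (P₁V₁−P₂V₂)/(n−1) = (70.8×294−1260×45.9)/0.55 = -67200 J.
ΔU = nCvΔT = 4.81×37.8×(1450−520) = 168000 J.
Q = ΔU + W = 101000 J.
Net over both steps: W = -31100 J, Q = 137000 J, ΔU = 168000 J.

137000 J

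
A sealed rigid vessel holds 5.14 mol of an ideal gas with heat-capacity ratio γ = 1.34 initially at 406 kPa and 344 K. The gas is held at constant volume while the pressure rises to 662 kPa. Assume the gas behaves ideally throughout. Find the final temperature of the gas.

V₁ = nRT₁/P₁ = 5.14×8.314×344/406 = 36.2 L.
Isochoric: V stays 36.2 L; P/T = const ⇒ T₂ = 561 K, P₂ = 662 kPa.

561 K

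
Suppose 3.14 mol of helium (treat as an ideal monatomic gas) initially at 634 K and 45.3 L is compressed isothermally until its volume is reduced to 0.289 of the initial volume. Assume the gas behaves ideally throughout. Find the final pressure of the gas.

1260 kPa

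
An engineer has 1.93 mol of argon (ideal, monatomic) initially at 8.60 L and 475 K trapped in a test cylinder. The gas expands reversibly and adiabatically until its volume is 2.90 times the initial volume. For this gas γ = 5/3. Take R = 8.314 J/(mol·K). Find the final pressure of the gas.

P₁ = nRT₁/V₁ = 1.93×8.314×475/8.60 = 886 kPa.
Adiabatic: TV^(γ−1) = const ⇒ T₂ = 475×(0.345)^0.667 = 234 K; PV^γ = const ⇒ P₂ = 150 kPa.

150 kPa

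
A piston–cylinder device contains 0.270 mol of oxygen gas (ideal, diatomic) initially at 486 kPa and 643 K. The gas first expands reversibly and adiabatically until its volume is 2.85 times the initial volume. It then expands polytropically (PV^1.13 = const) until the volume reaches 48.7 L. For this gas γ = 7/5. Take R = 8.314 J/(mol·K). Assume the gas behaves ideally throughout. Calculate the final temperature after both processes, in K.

337 K

V₁ = nRT₁/P₁ = 0.270×8.314×643/486 = 2.97 L.
Step 1 — Adiabatic: TV^(γ−1) = const ⇒ T₂ = 643×(0.351)^0.400 = 423 K; PV^γ = const ⇒ P₂ = 112 kPa.
ΔU = nCvΔT = 0.270×20.8×(423−643) = -1230 J.
Q = 0 for an adiabatic process, so W = −ΔU = 1230 J.
State after step 1: P = 112 kPa, V = 8.46 L, T = 423 K.
Step 2 — Polytropic n=1.13: T₂ = T₁(V₁/V₂)^(n−1) = 423×(0.174)^0.13 = 337 K; P₂ = P₁(V₁/V₂)^n = 15.5 kPa.
W = (P₁V₁−P₂V₂)/(n−1) = (112×8.46−15.5×48.7)/0.13 = 1490 J.
ΔU = nCvΔT = 0.270×20.8×(337−423) = -483 J.
Q = ΔU + W = 1000 J.
Net over both steps: W = 2720 J, Q = 1000 J, ΔU = -1720 J.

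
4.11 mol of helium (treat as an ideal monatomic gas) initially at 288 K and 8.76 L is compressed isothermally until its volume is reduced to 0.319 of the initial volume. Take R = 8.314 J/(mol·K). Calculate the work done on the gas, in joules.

11200 J

P₁ = nRT₁/V₁ = 4.11×8.314×288/8.76 = 1120 kPa.
Isothermal: T stays 288 K; PV = const ⇒ V₂ = 2.79 L, P₂ = 3520 kPa.
W = nRT ln(V₂/V₁) = 4.11×8.314×288×ln(0.319) = -11200 J.
Work done on the gas = −W_by = 11200 J.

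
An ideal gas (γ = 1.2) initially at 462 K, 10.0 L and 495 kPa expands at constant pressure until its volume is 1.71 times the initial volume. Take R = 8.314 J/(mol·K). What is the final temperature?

Isobaric: P stays 495 kPa; V/T = const ⇒ T₂ = 790 K, V₂ = 17.1 L.

790 K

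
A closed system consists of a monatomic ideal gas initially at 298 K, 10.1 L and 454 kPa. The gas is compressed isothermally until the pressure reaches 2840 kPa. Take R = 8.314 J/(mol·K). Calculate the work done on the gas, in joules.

n = P₁V₁/(RT₁) = 454×10.1/(8.314×298) = 1.85 mol.
Isothermal: T stays 298 K; PV = const ⇒ V₂ = 1.61 L, P₂ = 2840 kPa.
W = nRT ln(V₂/V₁) = 1.85×8.314×298×ln(0.160) = -8410 J.
Work done on the gas = −W_by = 8410 J.

8410 J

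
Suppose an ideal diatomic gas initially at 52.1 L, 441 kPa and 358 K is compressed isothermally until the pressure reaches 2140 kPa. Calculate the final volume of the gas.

10.7 L

Isothermal: T stays 358 K; PV = const ⇒ V₂ = 10.7 L, P₂ = 2140 kPa.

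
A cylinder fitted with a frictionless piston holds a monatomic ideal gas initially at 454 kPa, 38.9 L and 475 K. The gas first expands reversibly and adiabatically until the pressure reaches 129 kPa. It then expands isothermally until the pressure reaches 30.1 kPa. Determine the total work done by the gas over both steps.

n = P₁V₁/(RT₁) = 454×38.9/(8.314×475) = 4.47 mol.
Step 1 — Adiabatic: T₂/T₁ = (P₂/P₁)^((γ−1)/γ) ⇒ T₂ = 475×(0.284)^0.400 = 287 K; V₂ = 82.8 L.
ΔU = nCvΔT = 4.47×12.5×(287−475) = -10500 J.
Q = 0 for an adiabatic process, so W = −ΔU = 10500 J.
State after step 1: P = 129 kPa, V = 82.8 L, T = 287 K.
Step 2 — Isothermal: T stays 287 K; PV = const ⇒ V₂ = 355 L, P₂ = 30.1 kPa.
ΔU = 0 (ideal gas, T constant).
W = nRT ln(V₂/V₁) = 4.47×8.314×287×ln(4.29) = 15500 J.
Q = ΔU + W = 15500 J.
Net over both steps: W = 26000 J, Q = 15500 J, ΔU = -10500 J.

26000 J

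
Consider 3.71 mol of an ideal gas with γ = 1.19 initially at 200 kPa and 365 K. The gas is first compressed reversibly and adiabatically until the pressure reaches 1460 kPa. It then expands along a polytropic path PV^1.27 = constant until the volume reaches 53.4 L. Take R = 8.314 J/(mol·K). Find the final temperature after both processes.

V₁ = nRT₁/P₁ = 3.71×8.314×365/200 = 56.3 L.
Step 1 — Adiabatic: T₂/T₁ = (P₂/P₁)^((γ−1)/γ) ⇒ T₂ = 365×(7.30)^0.160 = 501 K; V₂ = 10.6 L.
ΔU = nCvΔT = 3.71×43.8×(501−365) = 22100 J.
Q = 0 for an adiabatic process, so W = −ΔU = -22100 J.
State after step 1: P = 1460 kPa, V = 10.6 L, T = 501 K.
Step 2 — Polytropic n=1.27: T₂ = T₁(V₁/V₂)^(n−1) = 501×(0.198)^0.27 = 324 K; P₂ = P₁(V₁/V₂)^n = 187 kPa.
W = (P₁V₁−P₂V₂)/(n−1) = (1460×10.6−187×53.4)/0.27 = 20300 J.
ΔU = nCvΔT = 3.71×43.8×(324−501) = -28800 J.
Q = ΔU + W = -8530 J.
Net over both steps: W = -1870 J, Q = -8530 J, ΔU = -6670 J.

324 K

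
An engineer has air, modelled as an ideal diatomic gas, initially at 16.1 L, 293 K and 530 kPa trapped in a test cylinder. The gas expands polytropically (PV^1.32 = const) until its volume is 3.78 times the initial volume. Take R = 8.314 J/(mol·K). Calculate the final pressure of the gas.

91.6 kPa

Polytropic n=1.32: T₂ = T₁(V₁/V₂)^(n−1) = 293×(0.265)^0.32 = 191 K; P₂ = P₁(V₁/V₂)^n = 91.6 kPa.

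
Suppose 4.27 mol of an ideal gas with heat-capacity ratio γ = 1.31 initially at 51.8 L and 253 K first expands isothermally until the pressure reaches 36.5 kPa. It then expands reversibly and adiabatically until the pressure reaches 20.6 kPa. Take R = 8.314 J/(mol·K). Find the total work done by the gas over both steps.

17700 J

P₁ = nRT₁/V₁ = 4.27×8.314×253/51.8 = 173 kPa.
Step 1 — Isothermal: T stays 253 K; PV = const ⇒ V₂ = 246 L, P₂ = 36.5 kPa.
ΔU = 0 (ideal gas, T constant).
W = nRT ln(V₂/V₁) = 4.27×8.314×253×ln(4.75) = 14000 J.
Q = ΔU + W = 14000 J.
State after step 1: P = 36.5 kPa, V = 246 L, T = 253 K.
Step 2 — Adiabatic: T₂/T₁ = (P₂/P₁)^((γ−1)/γ) ⇒ T₂ = 253×(0.564)^0.237 = 221 K; V₂ = 381 L.
ΔU = nCvΔT = 4.27×26.8×(221−253) = -3670 J.
Q = 0 for an adiabatic process, so W = −ΔU = 3670 J.
Net over both steps: W = 17700 J, Q = 14000 J, ΔU = -3670 J.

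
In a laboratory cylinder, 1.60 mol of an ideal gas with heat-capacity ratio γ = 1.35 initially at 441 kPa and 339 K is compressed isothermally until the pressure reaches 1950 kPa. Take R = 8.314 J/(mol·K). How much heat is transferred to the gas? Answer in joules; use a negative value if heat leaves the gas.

-6700 J

V₁ = nRT₁/P₁ = 1.60×8.314×339/441 = 10.2 L.
Isothermal: T stays 339 K; PV = const ⇒ V₂ = 2.31 L, P₂ = 1950 kPa.
ΔU = 0 (ideal gas, T constant).
W = nRT ln(V₂/V₁) = 1.60×8.314×339×ln(0.226) = -6700 J.
Q = ΔU + W = -6700 J.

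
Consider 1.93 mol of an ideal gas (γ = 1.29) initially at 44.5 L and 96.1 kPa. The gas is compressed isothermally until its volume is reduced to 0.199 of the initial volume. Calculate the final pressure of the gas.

T₁ = P₁V₁/(nR) = 96.1×44.5/(1.93×8.314) = 267 K.
Isothermal: T stays 267 K; PV = const ⇒ V₂ = 8.86 L, P₂ = 483 kPa.

483 kPa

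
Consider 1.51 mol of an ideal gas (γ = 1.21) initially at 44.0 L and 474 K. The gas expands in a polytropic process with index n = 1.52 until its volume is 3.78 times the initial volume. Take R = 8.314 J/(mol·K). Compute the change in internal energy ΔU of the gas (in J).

P₁ = nRT₁/V₁ = 1.51×8.314×474/44.0 = 135 kPa.
Polytropic n=1.52: T₂ = T₁(V₁/V₂)^(n−1) = 474×(0.265)^0.52 = 237 K; P₂ = P₁(V₁/V₂)^n = 17.9 kPa.
For an ideal gas ΔU = nCvΔT with Cv = R/(γ−1) = 39.6 J/(mol·K).
ΔU = 1.51×39.6×(237−474) = -14100 J.

-14100 J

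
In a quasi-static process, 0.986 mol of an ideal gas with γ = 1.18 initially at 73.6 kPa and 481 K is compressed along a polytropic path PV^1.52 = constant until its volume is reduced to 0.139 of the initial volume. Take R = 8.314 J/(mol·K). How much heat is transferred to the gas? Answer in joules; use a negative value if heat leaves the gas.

V₁ = nRT₁/P₁ = 0.986×8.314×481/73.6 = 53.6 L.
Polytropic n=1.52: T₂ = T₁(V₁/V₂)^(n−1) = 481×(7.19)^0.52 = 1340 K; P₂ = P₁(V₁/V₂)^n = 1480 kPa.
W = (P₁V₁−P₂V₂)/(n−1) = (73.6×53.6−1480×7.45)/0.52 = -13600 J.
ΔU = nCvΔT = 0.986×46.2×(1340−481) = 39200 J.
Q = ΔU + W = 25600 J.

25600 J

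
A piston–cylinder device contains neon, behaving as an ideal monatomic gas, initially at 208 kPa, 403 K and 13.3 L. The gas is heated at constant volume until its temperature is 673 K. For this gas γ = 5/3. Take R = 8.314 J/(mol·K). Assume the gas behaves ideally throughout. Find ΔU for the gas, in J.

2780 J

n = P₁V₁/(RT₁) = 208×13.3/(8.314×403) = 0.826 mol.
Isochoric: V stays 13.3 L; P/T = const ⇒ T₂ = 673 K, P₂ = 347 kPa.
For an ideal gas ΔU = nCvΔT with Cv = (3/2)R = 12.5 J/(mol·K).
ΔU = 0.826×12.5×(673−403) = 2780 J.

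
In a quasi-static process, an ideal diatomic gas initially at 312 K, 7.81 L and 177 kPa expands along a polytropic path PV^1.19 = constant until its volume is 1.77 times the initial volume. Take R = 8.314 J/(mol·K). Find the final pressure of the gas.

89.7 kPa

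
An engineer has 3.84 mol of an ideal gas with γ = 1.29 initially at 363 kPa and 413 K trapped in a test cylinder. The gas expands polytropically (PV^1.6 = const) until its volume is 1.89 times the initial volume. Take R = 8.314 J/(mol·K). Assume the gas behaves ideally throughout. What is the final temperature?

282 K

V₁ = nRT₁/P₁ = 3.84×8.314×413/363 = 36.3 L.
Polytropic n=1.6: T₂ = T₁(V₁/V₂)^(n−1) = 413×(0.529)^0.60 = 282 K; P₂ = P₁(V₁/V₂)^n = 131 kPa.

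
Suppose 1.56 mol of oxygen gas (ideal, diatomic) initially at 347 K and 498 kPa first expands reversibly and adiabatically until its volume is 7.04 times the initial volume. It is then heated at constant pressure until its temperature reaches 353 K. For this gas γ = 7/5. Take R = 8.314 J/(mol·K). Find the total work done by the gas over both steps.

V₁ = nRT₁/P₁ = 1.56×8.314×347/498 = 9.04 L.
Step 1 — Adiabatic: TV^(γ−1) = const ⇒ T₂ = 347×(0.142)^0.400 = 159 K; PV^γ = const ⇒ P₂ = 32.4 kPa.
ΔU = nCvΔT = 1.56×20.8×(159−347) = -6100 J.
Q = 0 for an adiabatic process, so W = −ΔU = 6100 J.
State after step 1: P = 32.4 kPa, V = 63.6 L, T = 159 K.
Step 2 — Isobaric: P stays 32.4 kPa; V/T = const ⇒ T₂ = 353 K, V₂ = 141 L.
W = PΔV = 32.4×(141−63.6) kPa·L = 2520 J.
ΔU = nCvΔT = 1.56×20.8×(353−159) = 6290 J.
Q = ΔU + W = nCpΔT = 8810 J.
Net over both steps: W = 8610 J, Q = 8810 J, ΔU = 195 J.

8610 J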